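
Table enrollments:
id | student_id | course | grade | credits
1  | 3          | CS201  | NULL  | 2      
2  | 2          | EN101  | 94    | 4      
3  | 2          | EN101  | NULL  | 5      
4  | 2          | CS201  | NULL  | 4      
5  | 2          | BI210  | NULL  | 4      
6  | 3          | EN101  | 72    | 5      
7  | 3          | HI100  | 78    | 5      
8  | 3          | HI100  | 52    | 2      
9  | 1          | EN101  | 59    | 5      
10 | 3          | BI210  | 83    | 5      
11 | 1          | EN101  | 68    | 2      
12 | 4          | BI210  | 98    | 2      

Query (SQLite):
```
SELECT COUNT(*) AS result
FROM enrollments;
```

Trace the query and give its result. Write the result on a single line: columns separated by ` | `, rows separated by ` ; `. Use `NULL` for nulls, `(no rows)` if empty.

12

All grade values: [NULL, 94, NULL, NULL, NULL, 72, 78, 52, 59, 83, 68, 98].
COUNT(*) counts rows → 12.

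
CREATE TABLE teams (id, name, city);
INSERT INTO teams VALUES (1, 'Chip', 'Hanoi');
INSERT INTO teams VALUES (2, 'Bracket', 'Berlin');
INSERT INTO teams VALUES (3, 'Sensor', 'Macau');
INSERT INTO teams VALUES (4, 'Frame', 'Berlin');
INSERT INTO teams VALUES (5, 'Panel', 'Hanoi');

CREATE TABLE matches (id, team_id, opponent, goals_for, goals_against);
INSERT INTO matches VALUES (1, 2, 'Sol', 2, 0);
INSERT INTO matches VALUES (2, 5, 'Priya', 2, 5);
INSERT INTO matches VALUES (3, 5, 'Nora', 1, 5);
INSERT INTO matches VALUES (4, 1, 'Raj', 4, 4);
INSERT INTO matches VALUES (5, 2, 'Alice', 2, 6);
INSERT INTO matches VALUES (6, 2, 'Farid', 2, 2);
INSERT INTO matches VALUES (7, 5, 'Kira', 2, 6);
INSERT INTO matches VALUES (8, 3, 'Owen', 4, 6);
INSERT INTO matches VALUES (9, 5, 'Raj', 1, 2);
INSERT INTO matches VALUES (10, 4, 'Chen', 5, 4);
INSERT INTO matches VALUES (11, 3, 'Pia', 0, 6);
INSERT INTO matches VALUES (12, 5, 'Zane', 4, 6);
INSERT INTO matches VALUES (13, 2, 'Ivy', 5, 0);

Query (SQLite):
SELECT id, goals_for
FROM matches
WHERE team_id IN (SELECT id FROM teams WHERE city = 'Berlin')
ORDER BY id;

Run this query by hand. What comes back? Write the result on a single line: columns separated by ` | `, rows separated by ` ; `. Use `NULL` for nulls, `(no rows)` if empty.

Inner query: teams.id where city = 'Berlin'.
Outer: keep matches rows whose team_id is in that set.
Inner query → {2, 4}

1 | 2 ; 5 | 2 ; 6 | 2 ; 10 | 5 ; 13 | 5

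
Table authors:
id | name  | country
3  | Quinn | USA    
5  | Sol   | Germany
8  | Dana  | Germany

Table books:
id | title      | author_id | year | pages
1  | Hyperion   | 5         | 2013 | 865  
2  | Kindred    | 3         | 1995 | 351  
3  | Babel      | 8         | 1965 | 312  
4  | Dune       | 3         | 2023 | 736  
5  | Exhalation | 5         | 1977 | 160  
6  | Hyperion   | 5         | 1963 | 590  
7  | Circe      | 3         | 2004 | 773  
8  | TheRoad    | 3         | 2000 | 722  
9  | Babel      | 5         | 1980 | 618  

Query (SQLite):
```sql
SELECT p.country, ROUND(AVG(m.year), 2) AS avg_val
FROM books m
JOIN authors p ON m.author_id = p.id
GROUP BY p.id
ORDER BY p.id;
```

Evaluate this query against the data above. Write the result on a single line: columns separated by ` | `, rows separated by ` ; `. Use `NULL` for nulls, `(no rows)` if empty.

Join each books row to its authors via author_id.
Group joined rows by authors.id; compute ROUND(AVG(m.year), 2) per group.
  3: ids {2, 4, 7, 8} → ROUND(AVG(m.year), 2)=2005.5
  5: ids {1, 5, 6, 9} → ROUND(AVG(m.year), 2)=1983.25
  8: ids {3} → ROUND(AVG(m.year), 2)=1965

USA | 2005.5 ; Germany | 1983.25 ; Germany | 1965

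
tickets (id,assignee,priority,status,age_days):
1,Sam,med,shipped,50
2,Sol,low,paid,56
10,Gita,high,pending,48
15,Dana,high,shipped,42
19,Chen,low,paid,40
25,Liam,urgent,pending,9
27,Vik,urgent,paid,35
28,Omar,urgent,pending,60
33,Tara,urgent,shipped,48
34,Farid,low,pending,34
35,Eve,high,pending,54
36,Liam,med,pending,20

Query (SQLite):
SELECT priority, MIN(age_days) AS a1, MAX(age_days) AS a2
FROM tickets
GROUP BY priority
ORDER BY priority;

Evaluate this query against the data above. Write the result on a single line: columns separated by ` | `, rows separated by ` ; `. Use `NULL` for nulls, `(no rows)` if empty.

high | 42 | 54 ; low | 34 | 56 ; med | 20 | 50 ; urgent | 9 | 60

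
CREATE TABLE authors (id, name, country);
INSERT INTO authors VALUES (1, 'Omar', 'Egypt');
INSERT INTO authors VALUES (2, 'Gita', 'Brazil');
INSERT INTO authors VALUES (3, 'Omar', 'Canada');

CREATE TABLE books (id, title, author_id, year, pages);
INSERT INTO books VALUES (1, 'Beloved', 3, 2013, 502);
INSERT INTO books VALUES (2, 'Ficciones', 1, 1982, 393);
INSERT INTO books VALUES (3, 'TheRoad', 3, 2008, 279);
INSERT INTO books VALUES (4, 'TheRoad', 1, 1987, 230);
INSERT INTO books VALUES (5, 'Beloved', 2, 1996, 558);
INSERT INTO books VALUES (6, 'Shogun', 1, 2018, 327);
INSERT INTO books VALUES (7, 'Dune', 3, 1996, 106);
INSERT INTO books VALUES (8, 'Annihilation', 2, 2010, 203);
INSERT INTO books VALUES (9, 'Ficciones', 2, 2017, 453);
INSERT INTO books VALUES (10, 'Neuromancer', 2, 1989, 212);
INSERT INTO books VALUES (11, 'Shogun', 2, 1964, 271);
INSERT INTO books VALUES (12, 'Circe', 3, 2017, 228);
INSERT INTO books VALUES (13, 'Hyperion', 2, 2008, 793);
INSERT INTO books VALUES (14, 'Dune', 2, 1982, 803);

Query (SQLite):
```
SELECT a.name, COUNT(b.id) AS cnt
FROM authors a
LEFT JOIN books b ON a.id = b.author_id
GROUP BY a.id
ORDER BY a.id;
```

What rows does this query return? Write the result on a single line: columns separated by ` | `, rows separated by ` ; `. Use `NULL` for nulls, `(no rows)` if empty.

Omar | 3 ; Gita | 7 ; Omar | 4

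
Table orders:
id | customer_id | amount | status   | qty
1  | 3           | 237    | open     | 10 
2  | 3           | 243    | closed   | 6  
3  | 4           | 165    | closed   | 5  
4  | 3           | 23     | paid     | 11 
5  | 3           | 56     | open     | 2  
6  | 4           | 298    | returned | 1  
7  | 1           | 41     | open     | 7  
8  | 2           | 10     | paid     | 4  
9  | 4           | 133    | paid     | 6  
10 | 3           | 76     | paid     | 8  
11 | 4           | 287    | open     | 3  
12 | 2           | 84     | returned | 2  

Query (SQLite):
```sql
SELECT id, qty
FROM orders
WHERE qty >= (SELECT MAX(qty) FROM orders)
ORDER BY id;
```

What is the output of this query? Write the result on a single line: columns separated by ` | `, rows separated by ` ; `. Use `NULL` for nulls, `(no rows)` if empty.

4 | 11

Scalar subquery: MAX(qty) over all orders rows = 11.
Keep rows where qty >= that value.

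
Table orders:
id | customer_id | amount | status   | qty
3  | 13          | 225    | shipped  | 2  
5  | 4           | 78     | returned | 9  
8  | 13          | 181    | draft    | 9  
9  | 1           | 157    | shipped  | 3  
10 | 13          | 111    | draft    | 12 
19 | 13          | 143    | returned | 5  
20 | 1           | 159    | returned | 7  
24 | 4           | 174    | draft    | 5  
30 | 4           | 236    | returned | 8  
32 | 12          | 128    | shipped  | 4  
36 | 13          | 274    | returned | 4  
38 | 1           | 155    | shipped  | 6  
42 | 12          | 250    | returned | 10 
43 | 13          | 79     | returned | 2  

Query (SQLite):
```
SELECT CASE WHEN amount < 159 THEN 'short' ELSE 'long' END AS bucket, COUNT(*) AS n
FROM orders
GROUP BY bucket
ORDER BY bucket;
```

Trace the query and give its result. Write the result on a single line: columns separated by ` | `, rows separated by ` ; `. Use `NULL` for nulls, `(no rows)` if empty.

long | 7 ; short | 7

Bucket rows by amount < 159 → 'short' else 'long'; count each bucket.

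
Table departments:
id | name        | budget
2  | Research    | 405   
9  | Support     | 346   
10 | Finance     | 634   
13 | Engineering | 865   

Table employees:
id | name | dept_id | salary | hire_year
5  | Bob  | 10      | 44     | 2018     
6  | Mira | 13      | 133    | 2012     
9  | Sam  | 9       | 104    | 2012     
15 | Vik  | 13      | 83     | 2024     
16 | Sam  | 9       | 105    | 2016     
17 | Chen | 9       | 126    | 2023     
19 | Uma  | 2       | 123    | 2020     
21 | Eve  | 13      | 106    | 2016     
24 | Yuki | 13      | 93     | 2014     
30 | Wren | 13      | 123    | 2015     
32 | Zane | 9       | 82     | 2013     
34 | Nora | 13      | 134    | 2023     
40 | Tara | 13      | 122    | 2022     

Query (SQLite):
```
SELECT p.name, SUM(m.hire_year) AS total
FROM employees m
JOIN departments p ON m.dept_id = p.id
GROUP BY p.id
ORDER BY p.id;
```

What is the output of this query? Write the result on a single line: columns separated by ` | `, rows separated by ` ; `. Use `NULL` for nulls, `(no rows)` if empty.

Research | 2020 ; Support | 8064 ; Finance | 2018 ; Engineering | 14126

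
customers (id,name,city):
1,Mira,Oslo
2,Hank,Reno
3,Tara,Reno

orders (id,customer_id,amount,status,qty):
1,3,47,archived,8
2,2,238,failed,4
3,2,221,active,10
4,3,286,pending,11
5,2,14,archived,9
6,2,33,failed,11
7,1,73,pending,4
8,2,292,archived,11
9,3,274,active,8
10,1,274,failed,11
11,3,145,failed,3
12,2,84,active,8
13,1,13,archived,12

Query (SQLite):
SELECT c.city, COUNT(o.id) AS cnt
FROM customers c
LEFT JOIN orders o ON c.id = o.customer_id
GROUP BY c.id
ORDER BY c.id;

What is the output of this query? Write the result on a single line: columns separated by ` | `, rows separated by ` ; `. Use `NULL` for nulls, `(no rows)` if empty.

LEFT JOIN keeps every customers row; unmatched ones get NULL for orders columns.
Group by customers.id and compute COUNT(o.id). COUNT(col) of an all-NULL group is 0.
  1: ids {7, 10, 13} → COUNT(o.id)=3
  2: ids {2, 3, 5, 6, 8, 12} → COUNT(o.id)=6
  3: ids {1, 4, 9, 11} → COUNT(o.id)=4

Oslo | 3 ; Reno | 6 ; Reno | 4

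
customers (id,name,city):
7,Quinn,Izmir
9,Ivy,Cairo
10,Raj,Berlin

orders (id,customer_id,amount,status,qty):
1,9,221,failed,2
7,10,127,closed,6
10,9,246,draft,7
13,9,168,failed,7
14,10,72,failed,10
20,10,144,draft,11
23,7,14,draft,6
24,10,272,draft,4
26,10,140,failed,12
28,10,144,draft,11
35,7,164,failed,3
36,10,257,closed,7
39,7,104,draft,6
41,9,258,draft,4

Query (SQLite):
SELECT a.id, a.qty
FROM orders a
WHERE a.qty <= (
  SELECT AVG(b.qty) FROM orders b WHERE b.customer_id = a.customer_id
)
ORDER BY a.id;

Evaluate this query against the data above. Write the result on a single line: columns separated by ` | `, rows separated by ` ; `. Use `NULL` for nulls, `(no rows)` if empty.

1 | 2 ; 7 | 6 ; 24 | 4 ; 35 | 3 ; 36 | 7 ; 41 | 4

For each orders row a, compute AVG(qty) over rows sharing a.customer_id.
Keep row a if a.qty <= that per-group AVG.
  customer_id=7: AVG(qty) = 5.0
  customer_id=9: AVG(qty) = 5.0
  customer_id=10: AVG(qty) = 8.714286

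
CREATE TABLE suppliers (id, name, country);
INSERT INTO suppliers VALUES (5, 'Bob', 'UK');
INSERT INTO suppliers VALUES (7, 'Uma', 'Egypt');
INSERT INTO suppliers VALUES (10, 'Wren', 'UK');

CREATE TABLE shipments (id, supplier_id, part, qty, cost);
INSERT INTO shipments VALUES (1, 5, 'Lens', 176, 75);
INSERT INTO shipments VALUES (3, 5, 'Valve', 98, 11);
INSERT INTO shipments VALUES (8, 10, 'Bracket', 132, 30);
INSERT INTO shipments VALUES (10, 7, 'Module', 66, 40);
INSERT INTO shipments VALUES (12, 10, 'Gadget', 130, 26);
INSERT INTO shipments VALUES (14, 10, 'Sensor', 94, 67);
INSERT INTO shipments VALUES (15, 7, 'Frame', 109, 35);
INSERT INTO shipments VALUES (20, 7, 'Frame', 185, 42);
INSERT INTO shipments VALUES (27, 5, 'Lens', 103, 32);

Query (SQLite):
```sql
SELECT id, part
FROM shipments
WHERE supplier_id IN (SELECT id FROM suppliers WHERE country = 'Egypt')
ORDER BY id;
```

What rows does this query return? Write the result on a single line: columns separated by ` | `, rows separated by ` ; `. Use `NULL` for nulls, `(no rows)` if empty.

Inner query: suppliers.id where country = 'Egypt'.
Outer: keep shipments rows whose supplier_id is in that set.
Inner query → {7}

10 | Module ; 15 | Frame ; 20 | Frame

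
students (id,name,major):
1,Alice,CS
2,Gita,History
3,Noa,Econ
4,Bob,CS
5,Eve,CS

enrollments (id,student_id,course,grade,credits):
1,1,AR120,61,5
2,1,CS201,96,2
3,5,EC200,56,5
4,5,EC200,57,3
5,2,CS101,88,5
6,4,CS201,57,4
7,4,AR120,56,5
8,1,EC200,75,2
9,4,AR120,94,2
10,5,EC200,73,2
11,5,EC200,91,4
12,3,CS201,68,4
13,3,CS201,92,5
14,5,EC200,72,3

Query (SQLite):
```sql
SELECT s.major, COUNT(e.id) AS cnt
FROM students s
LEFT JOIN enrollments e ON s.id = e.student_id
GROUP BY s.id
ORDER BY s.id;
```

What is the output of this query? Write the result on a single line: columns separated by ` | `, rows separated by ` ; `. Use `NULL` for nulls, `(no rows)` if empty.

CS | 3 ; History | 1 ; Econ | 2 ; CS | 3 ; CS | 5

LEFT JOIN keeps every students row; unmatched ones get NULL for enrollments columns.
Group by students.id and compute COUNT(e.id). COUNT(col) of an all-NULL group is 0.
  1: ids {1, 2, 8} → COUNT(e.id)=3
  2: ids {5} → COUNT(e.id)=1
  3: ids {12, 13} → COUNT(e.id)=2
  4: ids {6, 7, 9} → COUNT(e.id)=3
  5: ids {3, 4, 10, 11, 14} → COUNT(e.id)=5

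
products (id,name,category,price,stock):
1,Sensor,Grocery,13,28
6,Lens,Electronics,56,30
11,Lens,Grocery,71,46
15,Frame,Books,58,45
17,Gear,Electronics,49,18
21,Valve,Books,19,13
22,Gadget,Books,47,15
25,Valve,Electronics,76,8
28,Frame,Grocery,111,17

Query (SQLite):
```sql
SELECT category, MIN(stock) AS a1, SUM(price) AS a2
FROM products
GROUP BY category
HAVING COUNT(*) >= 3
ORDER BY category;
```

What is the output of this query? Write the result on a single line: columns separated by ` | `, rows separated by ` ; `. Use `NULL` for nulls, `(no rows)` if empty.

Group products by category.
Per group compute: MIN(stock), SUM(price).
HAVING: drop groups with fewer than 3 rows.
  Books: ids {15, 21, 22} → MIN(stock)=13, SUM(price)=124
  Electronics: ids {6, 17, 25} → MIN(stock)=8, SUM(price)=181
  Grocery: ids {1, 11, 28} → MIN(stock)=17, SUM(price)=195

Books | 13 | 124 ; Electronics | 8 | 181 ; Grocery | 17 | 195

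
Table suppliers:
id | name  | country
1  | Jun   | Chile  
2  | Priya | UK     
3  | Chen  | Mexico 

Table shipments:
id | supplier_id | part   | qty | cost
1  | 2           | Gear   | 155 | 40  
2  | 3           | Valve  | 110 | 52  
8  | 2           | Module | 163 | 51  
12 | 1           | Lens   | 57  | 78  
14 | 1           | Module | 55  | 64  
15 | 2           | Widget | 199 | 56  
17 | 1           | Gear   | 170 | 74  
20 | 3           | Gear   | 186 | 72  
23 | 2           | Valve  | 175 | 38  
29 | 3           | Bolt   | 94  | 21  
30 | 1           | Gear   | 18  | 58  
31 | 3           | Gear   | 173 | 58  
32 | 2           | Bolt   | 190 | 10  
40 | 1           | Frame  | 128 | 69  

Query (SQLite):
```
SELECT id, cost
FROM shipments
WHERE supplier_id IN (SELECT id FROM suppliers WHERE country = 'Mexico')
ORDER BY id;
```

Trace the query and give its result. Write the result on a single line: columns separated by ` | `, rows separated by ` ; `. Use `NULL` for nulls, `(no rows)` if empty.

2 | 52 ; 20 | 72 ; 29 | 21 ; 31 | 58

Inner query: suppliers.id where country = 'Mexico'.
Outer: keep shipments rows whose supplier_id is in that set.
Inner query → {3}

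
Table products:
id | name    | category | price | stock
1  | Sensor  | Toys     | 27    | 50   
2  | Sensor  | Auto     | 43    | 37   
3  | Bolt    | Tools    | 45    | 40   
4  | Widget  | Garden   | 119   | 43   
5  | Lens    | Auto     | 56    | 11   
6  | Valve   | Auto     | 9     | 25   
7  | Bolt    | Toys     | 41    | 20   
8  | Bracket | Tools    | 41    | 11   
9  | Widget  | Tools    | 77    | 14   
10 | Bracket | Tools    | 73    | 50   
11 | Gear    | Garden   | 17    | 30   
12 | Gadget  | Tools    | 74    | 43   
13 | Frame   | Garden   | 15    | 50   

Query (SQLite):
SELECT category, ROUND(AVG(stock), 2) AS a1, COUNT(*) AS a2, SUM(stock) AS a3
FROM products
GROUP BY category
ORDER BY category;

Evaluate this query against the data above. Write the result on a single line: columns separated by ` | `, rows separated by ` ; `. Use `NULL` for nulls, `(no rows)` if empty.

Group products by category.
Per group compute: ROUND(AVG(stock), 2), COUNT(*), SUM(stock).
  Auto: ids {2, 5, 6} → ROUND(AVG(stock), 2)=24.33, COUNT(*)=3, SUM(stock)=73
  Garden: ids {4, 11, 13} → ROUND(AVG(stock), 2)=41, COUNT(*)=3, SUM(stock)=123
  Tools: ids {3, 8, 9, 10, 12} → ROUND(AVG(stock), 2)=31.6, COUNT(*)=5, SUM(stock)=158
  Toys: ids {1, 7} → ROUND(AVG(stock), 2)=35, COUNT(*)=2, SUM(stock)=70

Auto | 24.33 | 3 | 73 ; Garden | 41 | 3 | 123 ; Tools | 31.6 | 5 | 158 ; Toys | 35 | 2 | 70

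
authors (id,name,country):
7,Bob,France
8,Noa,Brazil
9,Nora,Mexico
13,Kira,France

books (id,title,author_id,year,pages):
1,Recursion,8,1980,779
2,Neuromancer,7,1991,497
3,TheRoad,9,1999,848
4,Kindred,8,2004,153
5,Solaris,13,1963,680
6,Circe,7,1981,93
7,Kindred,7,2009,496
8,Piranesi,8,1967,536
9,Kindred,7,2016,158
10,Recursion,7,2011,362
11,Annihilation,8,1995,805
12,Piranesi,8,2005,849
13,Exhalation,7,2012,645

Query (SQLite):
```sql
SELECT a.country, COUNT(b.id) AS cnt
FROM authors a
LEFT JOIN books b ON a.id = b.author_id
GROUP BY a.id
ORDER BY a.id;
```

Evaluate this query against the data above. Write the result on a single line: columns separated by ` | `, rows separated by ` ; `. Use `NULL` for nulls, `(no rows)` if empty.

France | 6 ; Brazil | 5 ; Mexico | 1 ; France | 1

LEFT JOIN keeps every authors row; unmatched ones get NULL for books columns.
Group by authors.id and compute COUNT(b.id). COUNT(col) of an all-NULL group is 0.
  7: ids {2, 6, 7, 9, 10, 13} → COUNT(b.id)=6
  8: ids {1, 4, 8, 11, 12} → COUNT(b.id)=5
  9: ids {3} → COUNT(b.id)=1
  13: ids {5} → COUNT(b.id)=1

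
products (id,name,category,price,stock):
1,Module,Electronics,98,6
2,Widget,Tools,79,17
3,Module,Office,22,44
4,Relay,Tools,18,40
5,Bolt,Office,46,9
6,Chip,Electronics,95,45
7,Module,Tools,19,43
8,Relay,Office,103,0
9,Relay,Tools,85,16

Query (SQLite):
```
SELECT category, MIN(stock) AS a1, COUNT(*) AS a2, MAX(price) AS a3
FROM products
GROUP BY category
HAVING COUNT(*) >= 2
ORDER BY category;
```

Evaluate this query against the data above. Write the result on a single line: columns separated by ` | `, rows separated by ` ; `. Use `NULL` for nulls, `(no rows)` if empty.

Electronics | 6 | 2 | 98 ; Office | 0 | 3 | 103 ; Tools | 16 | 4 | 85

Group products by category.
Per group compute: MIN(stock), COUNT(*), MAX(price).
HAVING: drop groups with fewer than 2 rows.
  Electronics: ids {1, 6} → MIN(stock)=6, COUNT(*)=2, MAX(price)=98
  Office: ids {3, 5, 8} → MIN(stock)=0, COUNT(*)=3, MAX(price)=103
  Tools: ids {2, 4, 7, 9} → MIN(stock)=16, COUNT(*)=4, MAX(price)=85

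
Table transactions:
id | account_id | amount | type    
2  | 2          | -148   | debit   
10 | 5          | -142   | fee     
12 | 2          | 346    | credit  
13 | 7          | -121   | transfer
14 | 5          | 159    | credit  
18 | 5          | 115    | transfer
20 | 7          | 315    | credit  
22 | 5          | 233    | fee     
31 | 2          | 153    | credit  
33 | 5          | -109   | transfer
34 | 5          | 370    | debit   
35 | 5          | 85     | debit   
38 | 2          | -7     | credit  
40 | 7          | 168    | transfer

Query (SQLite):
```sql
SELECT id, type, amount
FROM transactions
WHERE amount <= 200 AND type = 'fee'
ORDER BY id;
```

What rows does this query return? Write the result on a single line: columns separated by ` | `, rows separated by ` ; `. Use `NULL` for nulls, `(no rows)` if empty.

10 | fee | -142

amount <= 200: ids {2, 10, 13, 14, 18, 31, 33, 35, 38, 40}
type = 'fee': ids {10, 22}
Combine with AND.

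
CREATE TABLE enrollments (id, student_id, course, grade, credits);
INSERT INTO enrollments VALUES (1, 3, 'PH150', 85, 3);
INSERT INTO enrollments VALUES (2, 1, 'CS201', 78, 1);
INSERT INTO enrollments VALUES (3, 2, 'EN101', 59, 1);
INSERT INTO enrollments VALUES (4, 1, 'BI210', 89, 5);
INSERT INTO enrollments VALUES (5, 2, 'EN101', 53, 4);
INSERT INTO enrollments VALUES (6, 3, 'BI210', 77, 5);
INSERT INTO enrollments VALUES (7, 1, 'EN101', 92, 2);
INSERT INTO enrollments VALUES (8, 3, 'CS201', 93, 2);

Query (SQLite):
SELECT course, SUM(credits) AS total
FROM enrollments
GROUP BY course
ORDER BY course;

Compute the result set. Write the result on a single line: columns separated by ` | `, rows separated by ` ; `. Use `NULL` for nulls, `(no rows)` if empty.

BI210 | 10 ; CS201 | 3 ; EN101 | 7 ; PH150 | 3

Partition enrollments by course; compute SUM(credits) within each group.
  BI210: ids {4, 6} → SUM(credits)=10
  CS201: ids {2, 8} → SUM(credits)=3
  EN101: ids {3, 5, 7} → SUM(credits)=7
  PH150: ids {1} → SUM(credits)=3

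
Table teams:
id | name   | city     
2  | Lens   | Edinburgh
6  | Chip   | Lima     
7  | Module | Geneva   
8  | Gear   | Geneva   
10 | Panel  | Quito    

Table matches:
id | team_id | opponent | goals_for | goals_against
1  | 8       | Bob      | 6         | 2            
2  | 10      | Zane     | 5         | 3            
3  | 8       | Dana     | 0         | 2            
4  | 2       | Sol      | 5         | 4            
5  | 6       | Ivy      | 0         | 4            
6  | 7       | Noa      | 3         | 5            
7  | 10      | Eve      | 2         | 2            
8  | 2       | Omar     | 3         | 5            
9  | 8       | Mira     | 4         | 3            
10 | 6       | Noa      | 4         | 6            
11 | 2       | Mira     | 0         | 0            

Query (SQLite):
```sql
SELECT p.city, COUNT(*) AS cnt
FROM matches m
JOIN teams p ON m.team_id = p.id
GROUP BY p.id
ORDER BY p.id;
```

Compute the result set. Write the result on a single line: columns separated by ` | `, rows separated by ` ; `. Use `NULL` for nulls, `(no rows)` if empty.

Join each matches row to its teams via team_id.
Group joined rows by teams.id; compute COUNT(*) per group.
  2: ids {4, 8, 11} → COUNT(*)=3
  6: ids {5, 10} → COUNT(*)=2
  7: ids {6} → COUNT(*)=1
  8: ids {1, 3, 9} → COUNT(*)=3
  10: ids {2, 7} → COUNT(*)=2

Edinburgh | 3 ; Lima | 2 ; Geneva | 1 ; Geneva | 3 ; Quito | 2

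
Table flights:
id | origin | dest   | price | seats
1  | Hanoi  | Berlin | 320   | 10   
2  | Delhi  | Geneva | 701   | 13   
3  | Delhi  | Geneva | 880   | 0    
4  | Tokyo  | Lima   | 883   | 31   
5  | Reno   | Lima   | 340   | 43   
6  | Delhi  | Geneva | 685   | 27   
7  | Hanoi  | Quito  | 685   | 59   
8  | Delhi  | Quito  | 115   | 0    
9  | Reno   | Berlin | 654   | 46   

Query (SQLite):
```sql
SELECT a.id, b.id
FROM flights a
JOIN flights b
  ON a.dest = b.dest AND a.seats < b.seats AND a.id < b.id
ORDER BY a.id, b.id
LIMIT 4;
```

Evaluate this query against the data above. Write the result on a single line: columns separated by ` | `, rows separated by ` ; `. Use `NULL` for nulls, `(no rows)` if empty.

1 | 9 ; 2 | 6 ; 3 | 6 ; 4 | 5

Pairs (a,b) with same dest, a.seats < b.seats, a.id < b.id.
dest groups: Berlin:{1,9} Geneva:{2,3,6} Lima:{4,5} Quito:{7,8}
Ordered by (a.id, b.id); first 4.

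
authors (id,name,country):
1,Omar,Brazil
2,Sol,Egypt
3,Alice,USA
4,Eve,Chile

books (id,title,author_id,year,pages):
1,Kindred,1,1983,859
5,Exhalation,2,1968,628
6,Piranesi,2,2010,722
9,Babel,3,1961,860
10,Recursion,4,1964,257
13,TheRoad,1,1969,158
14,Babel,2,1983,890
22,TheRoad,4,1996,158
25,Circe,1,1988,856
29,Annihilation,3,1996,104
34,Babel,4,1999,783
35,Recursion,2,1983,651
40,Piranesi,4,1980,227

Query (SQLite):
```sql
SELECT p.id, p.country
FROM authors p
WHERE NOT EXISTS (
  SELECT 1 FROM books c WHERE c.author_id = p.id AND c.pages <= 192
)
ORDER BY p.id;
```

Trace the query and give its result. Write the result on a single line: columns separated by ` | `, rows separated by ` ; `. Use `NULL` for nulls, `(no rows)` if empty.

For each authors row, check whether any books with matching author_id has pages <= 192.
Keep rows where that is false.

2 | Egypt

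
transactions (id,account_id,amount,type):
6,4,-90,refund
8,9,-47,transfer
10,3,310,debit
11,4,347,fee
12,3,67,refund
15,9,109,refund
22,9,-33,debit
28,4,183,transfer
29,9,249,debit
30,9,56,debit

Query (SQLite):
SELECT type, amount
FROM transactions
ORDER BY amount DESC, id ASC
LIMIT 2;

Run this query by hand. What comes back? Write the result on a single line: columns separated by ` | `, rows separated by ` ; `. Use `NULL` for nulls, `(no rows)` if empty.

fee | 347 ; debit | 310

Sort by amount desc, tiebreak id asc: (347, id=11), (310, id=10), (249, id=29), (183, id=28), (109, id=15) …. Take first 2.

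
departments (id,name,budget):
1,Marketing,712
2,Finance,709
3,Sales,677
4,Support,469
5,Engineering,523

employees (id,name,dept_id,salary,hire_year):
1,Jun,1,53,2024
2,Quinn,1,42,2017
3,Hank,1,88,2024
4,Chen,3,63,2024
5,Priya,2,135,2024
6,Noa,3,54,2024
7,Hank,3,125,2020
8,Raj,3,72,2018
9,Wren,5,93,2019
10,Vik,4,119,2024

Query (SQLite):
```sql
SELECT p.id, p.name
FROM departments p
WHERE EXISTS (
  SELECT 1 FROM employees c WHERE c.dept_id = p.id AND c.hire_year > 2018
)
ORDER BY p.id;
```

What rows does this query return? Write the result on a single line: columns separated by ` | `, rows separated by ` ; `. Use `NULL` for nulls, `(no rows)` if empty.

1 | Marketing ; 2 | Finance ; 3 | Sales ; 4 | Support ; 5 | Engineering

For each departments row, check whether any employees with matching dept_id has hire_year > 2018.
Keep rows where that is true.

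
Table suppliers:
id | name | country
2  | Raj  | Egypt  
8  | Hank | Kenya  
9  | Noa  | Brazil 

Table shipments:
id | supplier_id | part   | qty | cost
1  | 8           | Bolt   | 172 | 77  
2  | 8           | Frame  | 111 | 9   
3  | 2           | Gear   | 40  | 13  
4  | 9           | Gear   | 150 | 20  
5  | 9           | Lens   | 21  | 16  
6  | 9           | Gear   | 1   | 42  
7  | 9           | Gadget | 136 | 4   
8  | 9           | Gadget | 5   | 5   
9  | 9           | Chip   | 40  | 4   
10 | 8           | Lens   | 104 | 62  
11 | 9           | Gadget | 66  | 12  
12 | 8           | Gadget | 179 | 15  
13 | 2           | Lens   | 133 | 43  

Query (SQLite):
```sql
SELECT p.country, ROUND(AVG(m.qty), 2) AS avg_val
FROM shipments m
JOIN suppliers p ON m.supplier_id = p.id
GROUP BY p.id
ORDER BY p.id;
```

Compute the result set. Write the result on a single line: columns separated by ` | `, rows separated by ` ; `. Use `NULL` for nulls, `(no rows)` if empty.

Join each shipments row to its suppliers via supplier_id.
Group joined rows by suppliers.id; compute ROUND(AVG(m.qty), 2) per group.
  2: ids {3, 13} → ROUND(AVG(m.qty), 2)=86.5
  8: ids {1, 2, 10, 12} → ROUND(AVG(m.qty), 2)=141.5
  9: ids {4, 5, 6, 7, 8, 9, 11} → ROUND(AVG(m.qty), 2)=59.86

Egypt | 86.5 ; Kenya | 141.5 ; Brazil | 59.86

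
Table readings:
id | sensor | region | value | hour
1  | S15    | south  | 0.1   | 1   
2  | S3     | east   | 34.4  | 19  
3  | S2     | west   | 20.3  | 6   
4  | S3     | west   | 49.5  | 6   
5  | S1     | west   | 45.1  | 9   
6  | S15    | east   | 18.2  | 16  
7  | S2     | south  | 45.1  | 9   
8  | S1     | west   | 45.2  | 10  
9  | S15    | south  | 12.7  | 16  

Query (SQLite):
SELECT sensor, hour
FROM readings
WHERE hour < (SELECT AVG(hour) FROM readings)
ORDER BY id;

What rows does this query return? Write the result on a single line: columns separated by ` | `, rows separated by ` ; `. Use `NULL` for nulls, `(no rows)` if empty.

Scalar subquery: AVG(hour) over all readings rows = 10.222222 (≈; comparison uses full precision).
Keep rows where hour < that value.

S15 | 1 ; S2 | 6 ; S3 | 6 ; S1 | 9 ; S2 | 9 ; S1 | 10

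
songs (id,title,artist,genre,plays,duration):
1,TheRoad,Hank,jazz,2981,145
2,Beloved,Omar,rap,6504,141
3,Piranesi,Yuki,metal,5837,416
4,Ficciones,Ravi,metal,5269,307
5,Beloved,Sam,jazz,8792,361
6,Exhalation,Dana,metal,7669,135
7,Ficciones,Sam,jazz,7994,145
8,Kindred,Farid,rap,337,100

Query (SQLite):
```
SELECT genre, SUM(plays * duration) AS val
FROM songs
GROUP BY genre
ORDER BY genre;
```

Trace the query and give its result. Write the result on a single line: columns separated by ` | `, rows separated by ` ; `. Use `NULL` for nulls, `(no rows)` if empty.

jazz | 4765287 ; metal | 5081090 ; rap | 950764

For each row compute plays * duration.
Group by genre; take SUM of the expression per group.
  jazz: ids {1, 5, 7} → SUM(plays * duration)=4765287
  metal: ids {3, 4, 6} → SUM(plays * duration)=5081090
  rap: ids {2, 8} → SUM(plays * duration)=950764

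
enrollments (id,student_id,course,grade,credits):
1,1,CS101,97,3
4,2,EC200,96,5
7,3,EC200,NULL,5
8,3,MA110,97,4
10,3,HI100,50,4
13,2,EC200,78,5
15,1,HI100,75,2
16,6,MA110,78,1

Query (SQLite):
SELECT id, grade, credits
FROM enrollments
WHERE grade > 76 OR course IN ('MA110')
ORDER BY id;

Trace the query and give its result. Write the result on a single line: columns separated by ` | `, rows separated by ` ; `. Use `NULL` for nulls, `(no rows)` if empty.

grade > 76: ids {1, 4, 8, 13, 16}
course IN ('MA110'): ids {8, 16}
Combine with OR.

1 | 97 | 3 ; 4 | 96 | 5 ; 8 | 97 | 4 ; 13 | 78 | 5 ; 16 | 78 | 1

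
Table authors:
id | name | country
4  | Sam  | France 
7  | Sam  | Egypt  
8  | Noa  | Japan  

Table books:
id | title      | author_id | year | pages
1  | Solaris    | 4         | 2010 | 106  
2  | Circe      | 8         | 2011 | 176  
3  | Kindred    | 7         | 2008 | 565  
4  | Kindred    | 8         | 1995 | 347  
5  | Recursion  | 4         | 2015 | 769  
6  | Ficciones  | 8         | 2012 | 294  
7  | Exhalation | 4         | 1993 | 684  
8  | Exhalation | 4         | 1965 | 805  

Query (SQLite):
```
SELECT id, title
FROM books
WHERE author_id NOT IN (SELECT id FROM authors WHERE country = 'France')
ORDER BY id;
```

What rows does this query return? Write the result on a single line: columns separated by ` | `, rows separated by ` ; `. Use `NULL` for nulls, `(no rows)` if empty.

2 | Circe ; 3 | Kindred ; 4 | Kindred ; 6 | Ficciones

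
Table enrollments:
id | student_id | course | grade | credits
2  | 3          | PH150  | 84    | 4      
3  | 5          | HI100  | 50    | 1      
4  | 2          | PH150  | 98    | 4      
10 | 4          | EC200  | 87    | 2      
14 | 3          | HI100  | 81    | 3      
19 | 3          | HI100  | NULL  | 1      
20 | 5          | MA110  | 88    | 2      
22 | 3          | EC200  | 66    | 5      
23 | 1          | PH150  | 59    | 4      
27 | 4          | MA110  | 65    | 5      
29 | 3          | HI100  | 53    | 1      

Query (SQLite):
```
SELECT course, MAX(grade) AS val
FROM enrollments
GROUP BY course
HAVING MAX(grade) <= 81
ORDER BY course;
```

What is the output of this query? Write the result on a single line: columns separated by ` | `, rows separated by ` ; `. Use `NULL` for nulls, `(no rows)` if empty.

HI100 | 81

Partition enrollments by course; compute MAX(grade) within each group.
HAVING: keep groups where MAX(grade) <= 81.
  EC200: ids {10, 22} → MAX(grade)=87
  HI100: ids {3, 14, 19, 29} → MAX(grade)=81
  MA110: ids {20, 27} → MAX(grade)=88
  PH150: ids {2, 4, 23} → MAX(grade)=98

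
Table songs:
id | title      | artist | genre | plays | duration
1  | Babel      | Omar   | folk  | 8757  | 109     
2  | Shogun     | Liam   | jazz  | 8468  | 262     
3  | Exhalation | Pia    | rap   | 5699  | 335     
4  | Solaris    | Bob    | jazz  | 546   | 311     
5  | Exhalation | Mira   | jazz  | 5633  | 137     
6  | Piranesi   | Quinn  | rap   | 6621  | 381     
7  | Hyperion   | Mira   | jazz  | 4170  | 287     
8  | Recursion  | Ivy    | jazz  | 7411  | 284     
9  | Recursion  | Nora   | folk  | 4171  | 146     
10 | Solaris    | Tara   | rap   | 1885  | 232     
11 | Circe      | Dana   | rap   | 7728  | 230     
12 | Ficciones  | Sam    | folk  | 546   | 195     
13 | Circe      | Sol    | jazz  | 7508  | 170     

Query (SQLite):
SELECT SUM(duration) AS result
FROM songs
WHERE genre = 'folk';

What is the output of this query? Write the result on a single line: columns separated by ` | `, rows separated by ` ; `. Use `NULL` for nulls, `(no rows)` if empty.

450

Rows where genre='folk' → duration values: [109, 146, 195].
SUM of non-NULL values = 450.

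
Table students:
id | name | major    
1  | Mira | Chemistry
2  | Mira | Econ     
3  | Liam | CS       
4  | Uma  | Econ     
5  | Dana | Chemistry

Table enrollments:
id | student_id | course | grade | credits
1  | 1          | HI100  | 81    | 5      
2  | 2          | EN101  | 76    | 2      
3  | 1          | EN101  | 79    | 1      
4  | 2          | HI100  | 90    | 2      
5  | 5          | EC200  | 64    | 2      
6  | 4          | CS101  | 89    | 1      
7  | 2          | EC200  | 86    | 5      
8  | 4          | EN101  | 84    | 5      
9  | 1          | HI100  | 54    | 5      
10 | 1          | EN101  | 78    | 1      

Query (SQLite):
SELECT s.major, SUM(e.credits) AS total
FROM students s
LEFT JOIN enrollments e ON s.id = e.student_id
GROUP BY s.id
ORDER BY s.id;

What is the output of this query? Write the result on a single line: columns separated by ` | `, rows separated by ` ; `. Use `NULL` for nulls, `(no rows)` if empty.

Chemistry | 12 ; Econ | 9 ; CS | NULL ; Econ | 6 ; Chemistry | 2

LEFT JOIN keeps every students row; unmatched ones get NULL for enrollments columns.
Group by students.id and compute SUM(e.credits). SUM over an all-NULL group is NULL.
  1: ids {1, 3, 9, 10} → SUM(e.credits)=12
  2: ids {2, 4, 7} → SUM(e.credits)=9
  3: ids {—} → SUM(e.credits)=NULL
  4: ids {6, 8} → SUM(e.credits)=6
  5: ids {5} → SUM(e.credits)=2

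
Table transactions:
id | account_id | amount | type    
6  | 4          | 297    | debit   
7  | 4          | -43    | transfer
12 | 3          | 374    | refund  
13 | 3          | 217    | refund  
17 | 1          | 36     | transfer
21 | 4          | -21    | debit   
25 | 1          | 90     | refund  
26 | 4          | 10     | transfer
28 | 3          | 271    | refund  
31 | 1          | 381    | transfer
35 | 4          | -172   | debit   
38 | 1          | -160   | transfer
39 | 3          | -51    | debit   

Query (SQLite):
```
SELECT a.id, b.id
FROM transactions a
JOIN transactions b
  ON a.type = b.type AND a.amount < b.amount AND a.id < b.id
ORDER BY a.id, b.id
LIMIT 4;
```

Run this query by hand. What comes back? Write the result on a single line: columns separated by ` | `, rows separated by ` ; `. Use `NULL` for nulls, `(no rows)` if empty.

Pairs (a,b) with same type, a.amount < b.amount, a.id < b.id.
type groups: debit:{6,21,35,39} refund:{12,13,25,28} transfer:{7,17,26,31,38}
Ordered by (a.id, b.id); first 4.

7 | 17 ; 7 | 26 ; 7 | 31 ; 13 | 28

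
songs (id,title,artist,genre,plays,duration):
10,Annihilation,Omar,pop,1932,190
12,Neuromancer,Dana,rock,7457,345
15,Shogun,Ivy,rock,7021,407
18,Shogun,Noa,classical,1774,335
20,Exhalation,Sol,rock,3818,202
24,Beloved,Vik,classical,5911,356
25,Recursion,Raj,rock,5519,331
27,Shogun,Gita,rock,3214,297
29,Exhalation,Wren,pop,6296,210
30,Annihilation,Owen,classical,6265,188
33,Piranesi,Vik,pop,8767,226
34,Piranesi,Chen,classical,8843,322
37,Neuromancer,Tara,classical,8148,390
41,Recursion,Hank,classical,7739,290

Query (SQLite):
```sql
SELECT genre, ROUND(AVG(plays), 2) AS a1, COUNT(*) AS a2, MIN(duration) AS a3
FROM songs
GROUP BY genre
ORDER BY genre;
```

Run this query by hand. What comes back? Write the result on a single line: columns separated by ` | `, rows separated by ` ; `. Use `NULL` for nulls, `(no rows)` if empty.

classical | 6446.67 | 6 | 188 ; pop | 5665 | 3 | 190 ; rock | 5405.8 | 5 | 202

Group songs by genre.
Per group compute: ROUND(AVG(plays), 2), COUNT(*), MIN(duration).
  classical: ids {18, 24, 30, 34, 37, 41} → ROUND(AVG(plays), 2)=6446.67, COUNT(*)=6, MIN(duration)=188
  pop: ids {10, 29, 33} → ROUND(AVG(plays), 2)=5665, COUNT(*)=3, MIN(duration)=190
  rock: ids {12, 15, 20, 25, 27} → ROUND(AVG(plays), 2)=5405.8, COUNT(*)=5, MIN(duration)=202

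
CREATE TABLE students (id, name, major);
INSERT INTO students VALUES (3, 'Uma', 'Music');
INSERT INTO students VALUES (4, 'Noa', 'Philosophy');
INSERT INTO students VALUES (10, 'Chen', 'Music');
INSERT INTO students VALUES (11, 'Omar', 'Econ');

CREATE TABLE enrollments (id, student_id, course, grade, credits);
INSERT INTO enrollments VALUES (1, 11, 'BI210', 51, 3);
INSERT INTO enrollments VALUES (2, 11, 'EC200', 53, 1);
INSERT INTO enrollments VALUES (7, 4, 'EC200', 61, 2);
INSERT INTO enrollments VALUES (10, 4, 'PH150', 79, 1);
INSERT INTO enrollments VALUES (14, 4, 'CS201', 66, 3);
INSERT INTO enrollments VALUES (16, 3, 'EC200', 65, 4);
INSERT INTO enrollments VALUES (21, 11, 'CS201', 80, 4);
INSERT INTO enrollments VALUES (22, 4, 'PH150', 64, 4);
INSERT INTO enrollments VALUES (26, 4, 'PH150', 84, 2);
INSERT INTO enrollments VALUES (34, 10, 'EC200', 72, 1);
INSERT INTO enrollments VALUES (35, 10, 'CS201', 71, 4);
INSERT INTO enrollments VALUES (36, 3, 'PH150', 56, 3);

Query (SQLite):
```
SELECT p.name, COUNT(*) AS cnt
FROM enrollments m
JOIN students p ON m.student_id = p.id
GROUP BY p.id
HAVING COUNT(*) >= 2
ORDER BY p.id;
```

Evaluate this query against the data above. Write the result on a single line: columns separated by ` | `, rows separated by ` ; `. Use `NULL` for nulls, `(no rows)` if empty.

Uma | 2 ; Noa | 5 ; Chen | 2 ; Omar | 3

Join each enrollments row to its students via student_id.
Group joined rows by students.id; compute COUNT(*) per group.
HAVING: keep groups with count ≥ 2.
  3: ids {16, 36} → COUNT(*)=2
  4: ids {7, 10, 14, 22, 26} → COUNT(*)=5
  10: ids {34, 35} → COUNT(*)=2
  11: ids {1, 2, 21} → COUNT(*)=3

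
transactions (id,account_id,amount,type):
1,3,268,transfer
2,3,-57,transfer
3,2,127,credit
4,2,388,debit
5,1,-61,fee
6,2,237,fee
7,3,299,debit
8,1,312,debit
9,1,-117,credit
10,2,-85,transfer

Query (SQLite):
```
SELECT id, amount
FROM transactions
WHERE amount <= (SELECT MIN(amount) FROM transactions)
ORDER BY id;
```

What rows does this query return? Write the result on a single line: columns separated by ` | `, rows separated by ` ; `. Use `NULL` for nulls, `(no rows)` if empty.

Scalar subquery: MIN(amount) over all transactions rows = -117.
Keep rows where amount <= that value.

9 | -117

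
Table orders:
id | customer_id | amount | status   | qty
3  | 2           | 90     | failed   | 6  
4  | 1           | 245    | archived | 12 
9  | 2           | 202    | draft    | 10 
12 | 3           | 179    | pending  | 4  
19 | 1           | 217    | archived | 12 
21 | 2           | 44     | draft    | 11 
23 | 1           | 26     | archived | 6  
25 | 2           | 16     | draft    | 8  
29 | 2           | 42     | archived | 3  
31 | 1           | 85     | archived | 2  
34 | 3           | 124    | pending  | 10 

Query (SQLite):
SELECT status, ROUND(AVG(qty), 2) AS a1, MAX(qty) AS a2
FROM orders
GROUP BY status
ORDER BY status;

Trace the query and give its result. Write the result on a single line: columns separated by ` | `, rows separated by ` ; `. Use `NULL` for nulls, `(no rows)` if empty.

Group orders by status.
Per group compute: ROUND(AVG(qty), 2), MAX(qty).
  archived: ids {4, 19, 23, 29, 31} → ROUND(AVG(qty), 2)=7, MAX(qty)=12
  draft: ids {9, 21, 25} → ROUND(AVG(qty), 2)=9.67, MAX(qty)=11
  failed: ids {3} → ROUND(AVG(qty), 2)=6, MAX(qty)=6
  pending: ids {12, 34} → ROUND(AVG(qty), 2)=7, MAX(qty)=10

archived | 7 | 12 ; draft | 9.67 | 11 ; failed | 6 | 6 ; pending | 7 | 10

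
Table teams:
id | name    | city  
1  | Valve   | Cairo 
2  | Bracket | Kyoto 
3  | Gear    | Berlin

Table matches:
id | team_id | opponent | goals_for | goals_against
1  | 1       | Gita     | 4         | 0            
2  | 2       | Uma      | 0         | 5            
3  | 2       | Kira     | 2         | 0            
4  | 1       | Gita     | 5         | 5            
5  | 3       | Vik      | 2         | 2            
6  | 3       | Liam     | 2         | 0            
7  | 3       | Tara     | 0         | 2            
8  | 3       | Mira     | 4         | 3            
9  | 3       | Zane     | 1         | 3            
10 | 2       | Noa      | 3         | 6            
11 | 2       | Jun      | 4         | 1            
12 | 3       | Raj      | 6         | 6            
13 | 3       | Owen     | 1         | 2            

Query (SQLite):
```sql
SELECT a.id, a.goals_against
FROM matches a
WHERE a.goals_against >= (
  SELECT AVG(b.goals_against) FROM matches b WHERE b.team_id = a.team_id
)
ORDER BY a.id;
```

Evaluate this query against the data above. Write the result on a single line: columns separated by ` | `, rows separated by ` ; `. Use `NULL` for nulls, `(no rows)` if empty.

For each matches row a, compute AVG(goals_against) over rows sharing a.team_id.
Keep row a if a.goals_against >= that per-group AVG.
  team_id=1: AVG(goals_against) = 2.5
  team_id=2: AVG(goals_against) = 3.0
  team_id=3: AVG(goals_against) = 2.571429

2 | 5 ; 4 | 5 ; 8 | 3 ; 9 | 3 ; 10 | 6 ; 12 | 6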